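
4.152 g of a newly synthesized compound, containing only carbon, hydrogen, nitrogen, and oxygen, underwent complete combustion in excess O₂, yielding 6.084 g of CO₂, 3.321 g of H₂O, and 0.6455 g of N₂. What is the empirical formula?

C3H8NO2

mol C = 6.084 g CO₂ ÷ 44.009 g/mol = 0.13824 mol
mol H = 2 × 3.321 g H₂O ÷ 18.015 g/mol = 0.36869 mol
mol N = 2 × 0.6455 g N₂ ÷ 28.014 g/mol = 0.046084 mol
mass O = 4.152 − (1.6605 + 0.37164 + 0.64550) = 1.4744 g → mol O = 1.4744 ÷ 15.999 = 0.092156 mol
Divide by the smallest (0.046084 mol): C 3.000, H 8.000, N 1.000, O 2.000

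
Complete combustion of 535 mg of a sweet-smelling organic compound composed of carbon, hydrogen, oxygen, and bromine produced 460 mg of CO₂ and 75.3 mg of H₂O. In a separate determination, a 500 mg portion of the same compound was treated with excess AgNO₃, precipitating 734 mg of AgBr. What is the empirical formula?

C5H4Br2O2

mol C = 0.460 g CO₂ ÷ 44.009 g/mol = 0.01045 mol
mol H = 2 × 0.0753 g H₂O ÷ 18.015 g/mol = 0.008360 mol
From the AgBr data: mol Br per gram of compound = (0.734 ÷ 187.772) ÷ 0.500 = 0.007818 mol/g, so in the 0.535 g combustion sample mol Br = 0.004183 mol
mass O = 0.535 − (0.1255 + 0.008427 + 0.3342) = 0.06682 g → mol O = 0.06682 ÷ 15.999 = 0.004177 mol
Divide by the smallest (0.004177 mol): C 2.503, H 2.002, Br 1.001, O 1.000
Multiplying each by 2 gives whole numbers: C 5.01, H 4.00, Br 2.00, O 2.00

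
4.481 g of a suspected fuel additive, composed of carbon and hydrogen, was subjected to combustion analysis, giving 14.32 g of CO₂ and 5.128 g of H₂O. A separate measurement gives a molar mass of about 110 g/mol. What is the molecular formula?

C8H14

mol C = 14.32 g CO₂ ÷ 44.009 g/mol = 0.32539 mol
mol H = 2 × 5.128 g H₂O ÷ 18.015 g/mol = 0.56930 mol
Divide by the smallest (0.32539 mol): C 1.000, H 1.750
Multiplying each by 4 gives whole numbers: C 4.00, H 7.00
Empirical formula: C4H7
Empirical-formula mass = 55.10 g/mol; 110 ÷ 55.10 ≈ 2, so the molecular formula is C8H14.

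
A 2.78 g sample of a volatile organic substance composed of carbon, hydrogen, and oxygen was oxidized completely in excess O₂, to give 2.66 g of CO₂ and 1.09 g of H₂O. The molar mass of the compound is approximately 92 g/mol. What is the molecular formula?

mol C = 2.66 g CO₂ ÷ 44.009 g/mol = 0.06044 mol
mol H = 2 × 1.09 g H₂O ÷ 18.015 g/mol = 0.1210 mol
mass O = 2.78 − (0.7260 + 0.1220) = 1.932 g → mol O = 1.932 ÷ 15.999 = 0.1208 mol
Divide by the smallest (0.06044 mol): C 1.000, H 2.002, O 1.998
Empirical formula: CH2O2
Empirical-formula mass = 46.02 g/mol; 92 ÷ 46.02 ≈ 2, so the molecular formula is C2H4O4.

C2H4O4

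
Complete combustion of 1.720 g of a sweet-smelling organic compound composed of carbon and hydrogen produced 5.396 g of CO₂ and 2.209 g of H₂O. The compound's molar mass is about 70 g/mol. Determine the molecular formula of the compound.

mol C = 5.396 g CO₂ ÷ 44.009 g/mol = 0.12261 mol
mol H = 2 × 2.209 g H₂O ÷ 18.015 g/mol = 0.24524 mol
Divide by the smallest (0.12261 mol): C 1.000, H 2.000
Empirical formula: CH2
Empirical-formula mass = 14.03 g/mol; 70 ÷ 14.03 ≈ 5, so the molecular formula is C5H10.

C5H10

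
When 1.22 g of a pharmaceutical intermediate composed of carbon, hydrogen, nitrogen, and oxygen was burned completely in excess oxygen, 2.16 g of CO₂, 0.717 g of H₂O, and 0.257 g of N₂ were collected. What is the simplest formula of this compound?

C8H13N3O3

mol C = 2.16 g CO₂ ÷ 44.009 g/mol = 0.04908 mol
mol H = 2 × 0.717 g H₂O ÷ 18.015 g/mol = 0.07960 mol
mol N = 2 × 0.257 g N₂ ÷ 28.014 g/mol = 0.01835 mol
mass O = 1.22 − (0.5895 + 0.08024 + 0.2570) = 0.2933 g → mol O = 0.2933 ÷ 15.999 = 0.01833 mol
Divide by the smallest (0.01833 mol): C 2.678, H 4.343, N 1.001, O 1.000
Multiplying each by 3 gives whole numbers: C 8.03, H 13.03, N 3.00, O 3.00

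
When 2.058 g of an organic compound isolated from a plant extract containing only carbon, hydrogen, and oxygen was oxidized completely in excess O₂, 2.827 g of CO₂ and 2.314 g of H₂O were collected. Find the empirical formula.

mol C = 2.827 g CO₂ ÷ 44.009 g/mol = 0.064237 mol
mol H = 2 × 2.314 g H₂O ÷ 18.015 g/mol = 0.25690 mol
mass O = 2.058 − (0.77155 + 0.25895) = 1.0275 g → mol O = 1.0275 ÷ 15.999 = 0.064223 mol
Divide by the smallest (0.064223 mol): C 1.000, H 4.000, O 1.000

CH4O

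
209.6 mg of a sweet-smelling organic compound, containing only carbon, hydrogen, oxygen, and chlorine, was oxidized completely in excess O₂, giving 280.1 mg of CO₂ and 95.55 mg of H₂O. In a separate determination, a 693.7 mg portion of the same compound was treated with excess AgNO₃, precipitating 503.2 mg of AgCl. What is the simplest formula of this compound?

mol C = 0.2801 g CO₂ ÷ 44.009 g/mol = 0.0063646 mol
mol H = 2 × 0.09555 g H₂O ÷ 18.015 g/mol = 0.010608 mol
From the AgCl data: mol Cl per gram of compound = (0.5032 ÷ 143.318) ÷ 0.6937 = 0.0050614 mol/g, so in the 0.2096 g combustion sample mol Cl = 0.0010609 mol
mass O = 0.2096 − (0.076445 + 0.010693 + 0.037608) = 0.084854 g → mol O = 0.084854 ÷ 15.999 = 0.0053037 mol
Divide by the smallest (0.0010609 mol): C 5.999, H 9.999, Cl 1.000, O 4.999

C6H10ClO5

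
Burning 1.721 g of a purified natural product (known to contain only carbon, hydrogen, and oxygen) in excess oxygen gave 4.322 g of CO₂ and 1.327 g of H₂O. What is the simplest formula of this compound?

mol C = 4.322 g CO₂ ÷ 44.009 g/mol = 0.098207 mol
mol H = 2 × 1.327 g H₂O ÷ 18.015 g/mol = 0.14732 mol
mass O = 1.721 − (1.1796 + 0.14850) = 0.39293 g → mol O = 0.39293 ÷ 15.999 = 0.024560 mol
Divide by the smallest (0.024560 mol): C 3.999, H 5.998, O 1.000

C4H6O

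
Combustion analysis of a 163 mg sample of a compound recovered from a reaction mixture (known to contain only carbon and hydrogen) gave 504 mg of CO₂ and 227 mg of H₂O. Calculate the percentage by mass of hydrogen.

15.6%

mol C = 0.504 g CO₂ ÷ 44.009 g/mol = 0.01145 mol
mol H = 2 × 0.227 g H₂O ÷ 18.015 g/mol = 0.02520 mol
mass % H = 0.02540 g ÷ 0.163 g × 100%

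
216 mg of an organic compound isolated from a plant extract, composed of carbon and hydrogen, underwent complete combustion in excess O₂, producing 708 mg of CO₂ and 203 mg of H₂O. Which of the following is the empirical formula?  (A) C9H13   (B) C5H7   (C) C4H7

mol C = 0.708 g CO₂ ÷ 44.009 g/mol = 0.01609 mol
mol H = 2 × 0.203 g H₂O ÷ 18.015 g/mol = 0.02254 mol
Divide by the smallest (0.01609 mol): C 1.000, H 1.401
Multiplying each by 5 gives whole numbers: C 5.00, H 7.00

(B) C5H7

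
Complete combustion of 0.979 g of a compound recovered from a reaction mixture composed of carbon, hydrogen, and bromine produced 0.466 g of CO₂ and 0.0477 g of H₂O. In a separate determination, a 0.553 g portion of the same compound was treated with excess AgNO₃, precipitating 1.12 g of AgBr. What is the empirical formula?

mol C = 0.466 g CO₂ ÷ 44.009 g/mol = 0.01059 mol
mol H = 2 × 0.0477 g H₂O ÷ 18.015 g/mol = 0.005296 mol
From the AgBr data: mol Br per gram of compound = (1.12 ÷ 187.772) ÷ 0.553 = 0.01079 mol/g, so in the 0.979 g combustion sample mol Br = 0.01056 mol
Divide by the smallest (0.005296 mol): C 2.000, H 1.000, Br 1.994

C2HBr2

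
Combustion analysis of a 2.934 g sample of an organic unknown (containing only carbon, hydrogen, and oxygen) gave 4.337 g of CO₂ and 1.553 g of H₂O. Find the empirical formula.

mol C = 4.337 g CO₂ ÷ 44.009 g/mol = 0.098548 mol
mol H = 2 × 1.553 g H₂O ÷ 18.015 g/mol = 0.17241 mol
mass O = 2.934 − (1.1837 + 0.17379) = 1.5765 g → mol O = 1.5765 ÷ 15.999 = 0.098540 mol
Divide by the smallest (0.098540 mol): C 1.000, H 1.750, O 1.000
Multiplying each by 4 gives whole numbers: C 4.00, H 7.00, O 4.00

C4H7O4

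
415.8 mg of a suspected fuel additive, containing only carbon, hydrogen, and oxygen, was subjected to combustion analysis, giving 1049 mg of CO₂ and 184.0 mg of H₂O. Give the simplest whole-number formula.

C7H6O2

mol C = 1.049 g CO₂ ÷ 44.009 g/mol = 0.023836 mol
mol H = 2 × 0.1840 g H₂O ÷ 18.015 g/mol = 0.020427 mol
mass O = 0.4158 − (0.28629 + 0.020591) = 0.10891 g → mol O = 0.10891 ÷ 15.999 = 0.0068076 mol
Divide by the smallest (0.0068076 mol): C 3.501, H 3.001, O 1.000
Multiplying each by 2 gives whole numbers: C 7.00, H 6.00, O 2.00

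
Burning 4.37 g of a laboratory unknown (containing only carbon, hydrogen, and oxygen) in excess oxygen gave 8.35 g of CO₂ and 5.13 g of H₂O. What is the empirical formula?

C2H6O

mol C = 8.35 g CO₂ ÷ 44.009 g/mol = 0.1897 mol
mol H = 2 × 5.13 g H₂O ÷ 18.015 g/mol = 0.5695 mol
mass O = 4.37 − (2.279 + 0.5741) = 1.517 g → mol O = 1.517 ÷ 15.999 = 0.09482 mol
Divide by the smallest (0.09482 mol): C 2.001, H 6.006, O 1.000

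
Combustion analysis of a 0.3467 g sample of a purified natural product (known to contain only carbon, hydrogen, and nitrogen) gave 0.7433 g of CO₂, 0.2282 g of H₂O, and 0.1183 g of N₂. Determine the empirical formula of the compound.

C2H3N

mol C = 0.7433 g CO₂ ÷ 44.009 g/mol = 0.016890 mol
mol H = 2 × 0.2282 g H₂O ÷ 18.015 g/mol = 0.025334 mol
mol N = 2 × 0.1183 g N₂ ÷ 28.014 g/mol = 0.0084458 mol
Divide by the smallest (0.0084458 mol): C 2.000, H 3.000, N 1.000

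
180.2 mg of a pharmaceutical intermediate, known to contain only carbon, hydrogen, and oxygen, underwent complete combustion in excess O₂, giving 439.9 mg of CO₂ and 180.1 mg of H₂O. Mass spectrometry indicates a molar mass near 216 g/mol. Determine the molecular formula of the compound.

mol C = 0.4399 g CO₂ ÷ 44.009 g/mol = 0.0099957 mol
mol H = 2 × 0.1801 g H₂O ÷ 18.015 g/mol = 0.019994 mol
mass O = 0.1802 − (0.12006 + 0.020154) = 0.039987 g → mol O = 0.039987 ÷ 15.999 = 0.0024994 mol
Divide by the smallest (0.0024994 mol): C 3.999, H 8.000, O 1.000
Empirical formula: C4H8O
Empirical-formula mass = 72.11 g/mol; 216 ÷ 72.11 ≈ 3, so the molecular formula is C12H24O3.

C12H24O3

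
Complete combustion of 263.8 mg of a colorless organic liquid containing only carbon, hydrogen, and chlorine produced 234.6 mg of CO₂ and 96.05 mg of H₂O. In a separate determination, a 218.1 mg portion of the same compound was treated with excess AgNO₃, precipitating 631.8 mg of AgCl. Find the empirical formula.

CH2Cl

mol C = 0.2346 g CO₂ ÷ 44.009 g/mol = 0.0053307 mol
mol H = 2 × 0.09605 g H₂O ÷ 18.015 g/mol = 0.010663 mol
From the AgCl data: mol Cl per gram of compound = (0.6318 ÷ 143.318) ÷ 0.2181 = 0.020213 mol/g, so in the 0.2638 g combustion sample mol Cl = 0.0053321 mol
Divide by the smallest (0.0053307 mol): C 1.000, H 2.000, Cl 1.000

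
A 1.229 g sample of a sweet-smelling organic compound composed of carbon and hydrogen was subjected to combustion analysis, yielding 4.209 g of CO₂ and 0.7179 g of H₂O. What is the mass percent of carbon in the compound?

mol C = 4.209 g CO₂ ÷ 44.009 g/mol = 0.095640 mol
mol H = 2 × 0.7179 g H₂O ÷ 18.015 g/mol = 0.079700 mol
mass % C = 1.1487 g ÷ 1.229 g × 100%

93.47%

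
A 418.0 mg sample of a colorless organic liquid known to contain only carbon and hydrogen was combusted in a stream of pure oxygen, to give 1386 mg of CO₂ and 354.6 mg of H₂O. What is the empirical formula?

mol C = 1.386 g CO₂ ÷ 44.009 g/mol = 0.031494 mol
mol H = 2 × 0.3546 g H₂O ÷ 18.015 g/mol = 0.039367 mol
Divide by the smallest (0.031494 mol): C 1.000, H 1.250
Multiplying each by 4 gives whole numbers: C 4.00, H 5.00

C4H5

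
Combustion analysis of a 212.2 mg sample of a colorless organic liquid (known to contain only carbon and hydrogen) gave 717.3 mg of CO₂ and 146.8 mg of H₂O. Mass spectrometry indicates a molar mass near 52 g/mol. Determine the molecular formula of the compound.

C4H4

mol C = 0.7173 g CO₂ ÷ 44.009 g/mol = 0.016299 mol
mol H = 2 × 0.1468 g H₂O ÷ 18.015 g/mol = 0.016298 mol
Divide by the smallest (0.016298 mol): C 1.000, H 1.000
Empirical formula: CH
Empirical-formula mass = 13.02 g/mol; 52 ÷ 13.02 ≈ 4, so the molecular formula is C4H4.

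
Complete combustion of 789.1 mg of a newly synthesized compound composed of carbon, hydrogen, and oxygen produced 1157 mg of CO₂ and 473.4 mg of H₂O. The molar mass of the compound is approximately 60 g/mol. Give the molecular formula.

C2H4O2

mol C = 1.157 g CO₂ ÷ 44.009 g/mol = 0.026290 mol
mol H = 2 × 0.4734 g H₂O ÷ 18.015 g/mol = 0.052556 mol
mass O = 0.7891 − (0.31577 + 0.052977) = 0.42035 g → mol O = 0.42035 ÷ 15.999 = 0.026274 mol
Divide by the smallest (0.026274 mol): C 1.001, H 2.000, O 1.000
Empirical formula: CH2O
Empirical-formula mass = 30.03 g/mol; 60 ÷ 30.03 ≈ 2, so the molecular formula is C2H4O2.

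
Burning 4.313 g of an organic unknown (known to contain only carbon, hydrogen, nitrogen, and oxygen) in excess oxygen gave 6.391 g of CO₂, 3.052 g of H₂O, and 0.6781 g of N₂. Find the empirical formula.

mol C = 6.391 g CO₂ ÷ 44.009 g/mol = 0.14522 mol
mol H = 2 × 3.052 g H₂O ÷ 18.015 g/mol = 0.33883 mol
mol N = 2 × 0.6781 g N₂ ÷ 28.014 g/mol = 0.048412 mol
mass O = 4.313 − (1.7442 + 0.34154 + 0.67810) = 1.5491 g → mol O = 1.5491 ÷ 15.999 = 0.096826 mol
Divide by the smallest (0.048412 mol): C 3.000, H 6.999, N 1.000, O 2.000

C3H7NO2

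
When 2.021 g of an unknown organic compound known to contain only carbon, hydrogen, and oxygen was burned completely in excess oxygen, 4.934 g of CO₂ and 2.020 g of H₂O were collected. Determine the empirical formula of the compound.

C4H8O

mol C = 4.934 g CO₂ ÷ 44.009 g/mol = 0.11211 mol
mol H = 2 × 2.020 g H₂O ÷ 18.015 g/mol = 0.22426 mol
mass O = 2.021 − (1.3466 + 0.22605) = 0.44835 g → mol O = 0.44835 ÷ 15.999 = 0.028024 mol
Divide by the smallest (0.028024 mol): C 4.001, H 8.002, O 1.000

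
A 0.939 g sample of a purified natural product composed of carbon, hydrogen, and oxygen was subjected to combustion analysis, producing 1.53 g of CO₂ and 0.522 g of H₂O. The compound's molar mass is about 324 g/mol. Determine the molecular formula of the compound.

mol C = 1.53 g CO₂ ÷ 44.009 g/mol = 0.03477 mol
mol H = 2 × 0.522 g H₂O ÷ 18.015 g/mol = 0.05795 mol
mass O = 0.939 − (0.4176 + 0.05842) = 0.4630 g → mol O = 0.4630 ÷ 15.999 = 0.02894 mol
Divide by the smallest (0.02894 mol): C 1.201, H 2.002, O 1.000
Multiplying each by 5 gives whole numbers: C 6.01, H 10.01, O 5.00
Empirical formula: C6H10O5
Empirical-formula mass = 162.14 g/mol; 324 ÷ 162.14 ≈ 2, so the molecular formula is C12H20O10.

C12H20O10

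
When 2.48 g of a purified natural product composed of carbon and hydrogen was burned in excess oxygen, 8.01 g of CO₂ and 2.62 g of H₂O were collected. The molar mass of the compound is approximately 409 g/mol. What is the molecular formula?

mol C = 8.01 g CO₂ ÷ 44.009 g/mol = 0.1820 mol
mol H = 2 × 2.62 g H₂O ÷ 18.015 g/mol = 0.2909 mol
Divide by the smallest (0.1820 mol): C 1.000, H 1.598
Multiplying each by 5 gives whole numbers: C 5.00, H 7.99
Empirical formula: C5H8
Empirical-formula mass = 68.12 g/mol; 409 ÷ 68.12 ≈ 6, so the molecular formula is C30H48.

C30H48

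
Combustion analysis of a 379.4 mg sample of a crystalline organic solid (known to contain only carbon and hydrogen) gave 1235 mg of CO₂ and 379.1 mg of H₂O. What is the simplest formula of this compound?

C2H3

mol C = 1.235 g CO₂ ÷ 44.009 g/mol = 0.028062 mol
mol H = 2 × 0.3791 g H₂O ÷ 18.015 g/mol = 0.042087 mol
Divide by the smallest (0.028062 mol): C 1.000, H 1.500
Multiplying each by 2 gives whole numbers: C 2.00, H 3.00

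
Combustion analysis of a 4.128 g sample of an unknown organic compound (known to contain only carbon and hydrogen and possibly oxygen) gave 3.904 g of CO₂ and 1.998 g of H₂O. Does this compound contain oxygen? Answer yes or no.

yes

mol C = 3.904 g CO₂ ÷ 44.009 g/mol = 0.088709 mol
mol H = 2 × 1.998 g H₂O ÷ 18.015 g/mol = 0.22182 mol
C and H account for only 1.2891 g of the 4.128 g sample; the remaining 2.8389 g must be oxygen.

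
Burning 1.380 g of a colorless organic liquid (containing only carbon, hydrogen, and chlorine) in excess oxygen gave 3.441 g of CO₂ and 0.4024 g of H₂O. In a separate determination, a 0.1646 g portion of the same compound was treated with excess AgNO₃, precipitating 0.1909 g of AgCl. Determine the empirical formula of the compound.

C7H4Cl

mol C = 3.441 g CO₂ ÷ 44.009 g/mol = 0.078189 mol
mol H = 2 × 0.4024 g H₂O ÷ 18.015 g/mol = 0.044674 mol
From the AgCl data: mol Cl per gram of compound = (0.1909 ÷ 143.318) ÷ 0.1646 = 0.0080924 mol/g, so in the 1.380 g combustion sample mol Cl = 0.011167 mol
Divide by the smallest (0.011167 mol): C 7.001, H 4.000, Cl 1.000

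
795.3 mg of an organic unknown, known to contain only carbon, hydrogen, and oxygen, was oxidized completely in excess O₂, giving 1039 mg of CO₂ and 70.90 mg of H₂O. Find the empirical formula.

C3HO4

mol C = 1.039 g CO₂ ÷ 44.009 g/mol = 0.023609 mol
mol H = 2 × 0.07090 g H₂O ÷ 18.015 g/mol = 0.0078712 mol
mass O = 0.7953 − (0.28357 + 0.0079342) = 0.50380 g → mol O = 0.50380 ÷ 15.999 = 0.031489 mol
Divide by the smallest (0.0078712 mol): C 2.999, H 1.000, O 4.001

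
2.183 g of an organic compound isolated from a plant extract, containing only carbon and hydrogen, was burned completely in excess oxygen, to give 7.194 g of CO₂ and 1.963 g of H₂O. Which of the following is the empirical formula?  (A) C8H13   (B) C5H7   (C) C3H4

(C) C3H4

mol C = 7.194 g CO₂ ÷ 44.009 g/mol = 0.16347 mol
mol H = 2 × 1.963 g H₂O ÷ 18.015 g/mol = 0.21793 mol
Divide by the smallest (0.16347 mol): C 1.000, H 1.333
Multiplying each by 3 gives whole numbers: C 3.00, H 4.00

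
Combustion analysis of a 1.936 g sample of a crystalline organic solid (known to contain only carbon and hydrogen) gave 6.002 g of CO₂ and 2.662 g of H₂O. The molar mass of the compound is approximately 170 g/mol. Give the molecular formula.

C12H26

mol C = 6.002 g CO₂ ÷ 44.009 g/mol = 0.13638 mol
mol H = 2 × 2.662 g H₂O ÷ 18.015 g/mol = 0.29553 mol
Divide by the smallest (0.13638 mol): C 1.000, H 2.167
Multiplying each by 6 gives whole numbers: C 6.00, H 13.00
Empirical formula: C6H13
Empirical-formula mass = 85.17 g/mol; 170 ÷ 85.17 ≈ 2, so the molecular formula is C12H26.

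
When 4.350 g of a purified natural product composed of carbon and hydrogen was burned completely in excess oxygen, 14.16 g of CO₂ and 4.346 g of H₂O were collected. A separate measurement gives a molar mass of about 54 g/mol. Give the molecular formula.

C4H6

mol C = 14.16 g CO₂ ÷ 44.009 g/mol = 0.32175 mol
mol H = 2 × 4.346 g H₂O ÷ 18.015 g/mol = 0.48249 mol
Divide by the smallest (0.32175 mol): C 1.000, H 1.500
Multiplying each by 2 gives whole numbers: C 2.00, H 3.00
Empirical formula: C2H3
Empirical-formula mass = 27.05 g/mol; 54 ÷ 27.05 ≈ 2, so the molecular formula is C4H6.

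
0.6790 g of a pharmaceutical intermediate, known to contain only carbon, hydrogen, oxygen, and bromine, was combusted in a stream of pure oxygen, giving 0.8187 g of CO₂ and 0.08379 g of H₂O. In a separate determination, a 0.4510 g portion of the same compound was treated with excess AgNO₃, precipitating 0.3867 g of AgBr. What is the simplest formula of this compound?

mol C = 0.8187 g CO₂ ÷ 44.009 g/mol = 0.018603 mol
mol H = 2 × 0.08379 g H₂O ÷ 18.015 g/mol = 0.0093022 mol
From the AgBr data: mol Br per gram of compound = (0.3867 ÷ 187.772) ÷ 0.4510 = 0.0045663 mol/g, so in the 0.6790 g combustion sample mol Br = 0.0031005 mol
mass O = 0.6790 − (0.22344 + 0.0093767 + 0.24775) = 0.19844 g → mol O = 0.19844 ÷ 15.999 = 0.012403 mol
Divide by the smallest (0.0031005 mol): C 6.000, H 3.000, Br 1.000, O 4.000

C6H3BrO4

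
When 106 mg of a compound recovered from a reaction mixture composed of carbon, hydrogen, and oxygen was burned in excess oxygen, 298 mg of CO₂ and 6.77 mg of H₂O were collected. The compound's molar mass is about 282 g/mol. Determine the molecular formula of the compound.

mol C = 0.298 g CO₂ ÷ 44.009 g/mol = 0.006771 mol
mol H = 2 × 0.00677 g H₂O ÷ 18.015 g/mol = 0.0007516 mol
mass O = 0.106 − (0.08133 + 0.0007576) = 0.02391 g → mol O = 0.02391 ÷ 15.999 = 0.001495 mol
Divide by the smallest (0.0007516 mol): C 9.009, H 1.000, O 1.989
Empirical formula: C9HO2
Empirical-formula mass = 141.10 g/mol; 282 ÷ 141.10 ≈ 2, so the molecular formula is C18H2O4.

C18H2O4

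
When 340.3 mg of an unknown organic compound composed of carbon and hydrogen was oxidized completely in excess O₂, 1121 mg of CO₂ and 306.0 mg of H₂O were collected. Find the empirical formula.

C3H4

mol C = 1.121 g CO₂ ÷ 44.009 g/mol = 0.025472 mol
mol H = 2 × 0.3060 g H₂O ÷ 18.015 g/mol = 0.033972 mol
Divide by the smallest (0.025472 mol): C 1.000, H 1.334
Multiplying each by 3 gives whole numbers: C 3.00, H 4.00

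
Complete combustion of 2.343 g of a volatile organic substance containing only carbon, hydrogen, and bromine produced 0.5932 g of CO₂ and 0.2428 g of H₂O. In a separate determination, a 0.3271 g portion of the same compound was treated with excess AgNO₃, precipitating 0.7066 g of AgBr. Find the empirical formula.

mol C = 0.5932 g CO₂ ÷ 44.009 g/mol = 0.013479 mol
mol H = 2 × 0.2428 g H₂O ÷ 18.015 g/mol = 0.026955 mol
From the AgBr data: mol Br per gram of compound = (0.7066 ÷ 187.772) ÷ 0.3271 = 0.011504 mol/g, so in the 2.343 g combustion sample mol Br = 0.026955 mol
Divide by the smallest (0.013479 mol): C 1.000, H 2.000, Br 2.000

CH2Br2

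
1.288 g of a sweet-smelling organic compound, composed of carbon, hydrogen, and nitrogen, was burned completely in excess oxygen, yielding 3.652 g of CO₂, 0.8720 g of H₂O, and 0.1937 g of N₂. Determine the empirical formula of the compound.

mol C = 3.652 g CO₂ ÷ 44.009 g/mol = 0.082983 mol
mol H = 2 × 0.8720 g H₂O ÷ 18.015 g/mol = 0.096808 mol
mol N = 2 × 0.1937 g N₂ ÷ 28.014 g/mol = 0.013829 mol
Divide by the smallest (0.013829 mol): C 6.001, H 7.000, N 1.000

C6H7N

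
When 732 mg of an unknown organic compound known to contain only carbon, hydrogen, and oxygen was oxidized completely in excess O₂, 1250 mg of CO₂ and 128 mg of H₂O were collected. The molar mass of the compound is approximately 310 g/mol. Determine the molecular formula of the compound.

C12H6O10

mol C = 1.25 g CO₂ ÷ 44.009 g/mol = 0.02840 mol
mol H = 2 × 0.128 g H₂O ÷ 18.015 g/mol = 0.01421 mol
mass O = 0.732 − (0.3412 + 0.01432) = 0.3765 g → mol O = 0.3765 ÷ 15.999 = 0.02353 mol
Divide by the smallest (0.01421 mol): C 1.999, H 1.000, O 1.656
Multiplying each by 3 gives whole numbers: C 6.00, H 3.00, O 4.97
Empirical formula: C6H3O5
Empirical-formula mass = 155.09 g/mol; 310 ÷ 155.09 ≈ 2, so the molecular formula is C12H6O10.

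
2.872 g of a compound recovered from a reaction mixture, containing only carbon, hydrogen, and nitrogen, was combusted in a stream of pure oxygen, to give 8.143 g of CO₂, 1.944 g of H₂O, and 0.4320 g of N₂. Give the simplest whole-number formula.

C6H7N

mol C = 8.143 g CO₂ ÷ 44.009 g/mol = 0.18503 mol
mol H = 2 × 1.944 g H₂O ÷ 18.015 g/mol = 0.21582 mol
mol N = 2 × 0.4320 g N₂ ÷ 28.014 g/mol = 0.030842 mol
Divide by the smallest (0.030842 mol): C 5.999, H 6.998, N 1.000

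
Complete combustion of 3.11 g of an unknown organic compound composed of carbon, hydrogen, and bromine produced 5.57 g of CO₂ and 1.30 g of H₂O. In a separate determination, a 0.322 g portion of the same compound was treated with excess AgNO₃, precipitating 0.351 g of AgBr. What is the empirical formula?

C7H8Br

mol C = 5.57 g CO₂ ÷ 44.009 g/mol = 0.1266 mol
mol H = 2 × 1.30 g H₂O ÷ 18.015 g/mol = 0.1443 mol
From the AgBr data: mol Br per gram of compound = (0.351 ÷ 187.772) ÷ 0.322 = 0.005805 mol/g, so in the 3.11 g combustion sample mol Br = 0.01805 mol
Divide by the smallest (0.01805 mol): C 7.010, H 7.994, Br 1.000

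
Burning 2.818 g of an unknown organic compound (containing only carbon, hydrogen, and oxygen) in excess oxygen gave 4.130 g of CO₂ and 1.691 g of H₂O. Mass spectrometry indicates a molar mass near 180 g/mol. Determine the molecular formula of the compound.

C6H12O6

mol C = 4.130 g CO₂ ÷ 44.009 g/mol = 0.093844 mol
mol H = 2 × 1.691 g H₂O ÷ 18.015 g/mol = 0.18773 mol
mass O = 2.818 − (1.1272 + 0.18923) = 1.5016 g → mol O = 1.5016 ÷ 15.999 = 0.093856 mol
Divide by the smallest (0.093844 mol): C 1.000, H 2.000, O 1.000
Empirical formula: CH2O
Empirical-formula mass = 30.03 g/mol; 180 ÷ 30.03 ≈ 6, so the molecular formula is C6H12O6.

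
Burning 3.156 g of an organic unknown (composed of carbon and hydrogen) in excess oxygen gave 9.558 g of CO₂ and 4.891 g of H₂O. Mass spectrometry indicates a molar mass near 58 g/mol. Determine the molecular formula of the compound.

mol C = 9.558 g CO₂ ÷ 44.009 g/mol = 0.21718 mol
mol H = 2 × 4.891 g H₂O ÷ 18.015 g/mol = 0.54299 mol
Divide by the smallest (0.21718 mol): C 1.000, H 2.500
Multiplying each by 2 gives whole numbers: C 2.00, H 5.00
Empirical formula: C2H5
Empirical-formula mass = 29.06 g/mol; 58 ÷ 29.06 ≈ 2, so the molecular formula is C4H10.

C4H10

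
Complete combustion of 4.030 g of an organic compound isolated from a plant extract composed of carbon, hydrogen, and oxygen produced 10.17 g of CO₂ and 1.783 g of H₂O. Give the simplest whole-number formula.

C7H6O2

mol C = 10.17 g CO₂ ÷ 44.009 g/mol = 0.23109 mol
mol H = 2 × 1.783 g H₂O ÷ 18.015 g/mol = 0.19795 mol
mass O = 4.030 − (2.7756 + 0.19953) = 1.0549 g → mol O = 1.0549 ÷ 15.999 = 0.065933 mol
Divide by the smallest (0.065933 mol): C 3.505, H 3.002, O 1.000
Multiplying each by 2 gives whole numbers: C 7.01, H 6.00, O 2.00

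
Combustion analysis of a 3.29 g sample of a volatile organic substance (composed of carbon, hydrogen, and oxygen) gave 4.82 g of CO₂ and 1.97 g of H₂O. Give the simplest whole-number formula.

CH2O

mol C = 4.82 g CO₂ ÷ 44.009 g/mol = 0.1095 mol
mol H = 2 × 1.97 g H₂O ÷ 18.015 g/mol = 0.2187 mol
mass O = 3.29 − (1.315 + 0.2205) = 1.754 g → mol O = 1.754 ÷ 15.999 = 0.1096 mol
Divide by the smallest (0.1095 mol): C 1.000, H 1.997, O 1.001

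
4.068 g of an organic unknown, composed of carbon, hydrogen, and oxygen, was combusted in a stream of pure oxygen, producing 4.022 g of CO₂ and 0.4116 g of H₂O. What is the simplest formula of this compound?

C2HO4

mol C = 4.022 g CO₂ ÷ 44.009 g/mol = 0.091390 mol
mol H = 2 × 0.4116 g H₂O ÷ 18.015 g/mol = 0.045695 mol
mass O = 4.068 − (1.0977 + 0.046061) = 2.9242 g → mol O = 2.9242 ÷ 15.999 = 0.18278 mol
Divide by the smallest (0.045695 mol): C 2.000, H 1.000, O 4.000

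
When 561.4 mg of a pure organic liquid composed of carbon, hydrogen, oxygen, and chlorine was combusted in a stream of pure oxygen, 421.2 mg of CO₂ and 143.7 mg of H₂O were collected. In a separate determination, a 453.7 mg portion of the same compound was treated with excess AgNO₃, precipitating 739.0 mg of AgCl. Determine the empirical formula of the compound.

C3H5Cl2O4

mol C = 0.4212 g CO₂ ÷ 44.009 g/mol = 0.0095708 mol
mol H = 2 × 0.1437 g H₂O ÷ 18.015 g/mol = 0.015953 mol
From the AgCl data: mol Cl per gram of compound = (0.7390 ÷ 143.318) ÷ 0.4537 = 0.011365 mol/g, so in the 0.5614 g combustion sample mol Cl = 0.0063804 mol
mass O = 0.5614 − (0.11495 + 0.016081 + 0.22618) = 0.20418 g → mol O = 0.20418 ÷ 15.999 = 0.012762 mol
Divide by the smallest (0.0063804 mol): C 1.500, H 2.500, Cl 1.000, O 2.000
Multiplying each by 2 gives whole numbers: C 3.00, H 5.00, Cl 2.00, O 4.00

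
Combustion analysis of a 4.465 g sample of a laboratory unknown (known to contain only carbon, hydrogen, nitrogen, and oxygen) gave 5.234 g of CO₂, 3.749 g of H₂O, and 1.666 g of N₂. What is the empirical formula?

C2H7N2O

mol C = 5.234 g CO₂ ÷ 44.009 g/mol = 0.11893 mol
mol H = 2 × 3.749 g H₂O ÷ 18.015 g/mol = 0.41621 mol
mol N = 2 × 1.666 g N₂ ÷ 28.014 g/mol = 0.11894 mol
mass O = 4.465 − (1.4285 + 0.41954 + 1.6660) = 0.95099 g → mol O = 0.95099 ÷ 15.999 = 0.059441 mol
Divide by the smallest (0.059441 mol): C 2.001, H 7.002, N 2.001, O 1.000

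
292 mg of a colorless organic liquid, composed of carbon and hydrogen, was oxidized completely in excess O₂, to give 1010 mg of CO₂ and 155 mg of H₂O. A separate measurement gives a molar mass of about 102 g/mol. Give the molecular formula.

mol C = 1.01 g CO₂ ÷ 44.009 g/mol = 0.02295 mol
mol H = 2 × 0.155 g H₂O ÷ 18.015 g/mol = 0.01721 mol
Divide by the smallest (0.01721 mol): C 1.334, H 1.000
Multiplying each by 3 gives whole numbers: C 4.00, H 3.00
Empirical formula: C4H3
Empirical-formula mass = 51.07 g/mol; 102 ÷ 51.07 ≈ 2, so the molecular formula is C8H6.

C8H6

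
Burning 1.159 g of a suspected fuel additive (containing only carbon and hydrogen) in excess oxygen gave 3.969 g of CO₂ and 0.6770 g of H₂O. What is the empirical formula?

mol C = 3.969 g CO₂ ÷ 44.009 g/mol = 0.090186 mol
mol H = 2 × 0.6770 g H₂O ÷ 18.015 g/mol = 0.075160 mol
Divide by the smallest (0.075160 mol): C 1.200, H 1.000
Multiplying each by 5 gives whole numbers: C 6.00, H 5.00

C6H5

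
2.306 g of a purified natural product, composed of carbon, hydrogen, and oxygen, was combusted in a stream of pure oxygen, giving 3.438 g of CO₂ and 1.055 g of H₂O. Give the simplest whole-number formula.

mol C = 3.438 g CO₂ ÷ 44.009 g/mol = 0.078120 mol
mol H = 2 × 1.055 g H₂O ÷ 18.015 g/mol = 0.11712 mol
mass O = 2.306 − (0.93830 + 0.11806) = 1.2496 g → mol O = 1.2496 ÷ 15.999 = 0.078107 mol
Divide by the smallest (0.078107 mol): C 1.000, H 1.500, O 1.000
Multiplying each by 2 gives whole numbers: C 2.00, H 3.00, O 2.00

C2H3O2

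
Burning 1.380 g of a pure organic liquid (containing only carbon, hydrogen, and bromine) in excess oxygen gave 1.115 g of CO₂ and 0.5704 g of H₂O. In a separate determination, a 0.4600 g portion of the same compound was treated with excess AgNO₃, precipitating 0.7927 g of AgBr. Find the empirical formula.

C2H5Br

mol C = 1.115 g CO₂ ÷ 44.009 g/mol = 0.025336 mol
mol H = 2 × 0.5704 g H₂O ÷ 18.015 g/mol = 0.063325 mol
From the AgBr data: mol Br per gram of compound = (0.7927 ÷ 187.772) ÷ 0.4600 = 0.0091774 mol/g, so in the 1.380 g combustion sample mol Br = 0.012665 mol
Divide by the smallest (0.012665 mol): C 2.000, H 5.000, Br 1.000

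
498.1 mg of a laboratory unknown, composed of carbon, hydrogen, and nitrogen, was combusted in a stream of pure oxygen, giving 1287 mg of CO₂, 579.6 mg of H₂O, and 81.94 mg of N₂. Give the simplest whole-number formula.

C5H11N

mol C = 1.287 g CO₂ ÷ 44.009 g/mol = 0.029244 mol
mol H = 2 × 0.5796 g H₂O ÷ 18.015 g/mol = 0.064346 mol
mol N = 2 × 0.08194 g N₂ ÷ 28.014 g/mol = 0.0058499 mol
Divide by the smallest (0.0058499 mol): C 4.999, H 11.000, N 1.000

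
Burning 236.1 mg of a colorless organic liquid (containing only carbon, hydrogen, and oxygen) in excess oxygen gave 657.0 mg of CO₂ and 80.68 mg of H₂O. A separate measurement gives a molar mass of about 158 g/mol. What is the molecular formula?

C10H6O2

mol C = 0.6570 g CO₂ ÷ 44.009 g/mol = 0.014929 mol
mol H = 2 × 0.08068 g H₂O ÷ 18.015 g/mol = 0.0089570 mol
mass O = 0.2361 − (0.17931 + 0.0090286) = 0.047762 g → mol O = 0.047762 ÷ 15.999 = 0.0029853 mol
Divide by the smallest (0.0029853 mol): C 5.001, H 3.000, O 1.000
Empirical formula: C5H3O
Empirical-formula mass = 79.08 g/mol; 158 ÷ 79.08 ≈ 2, so the molecular formula is C10H6O2.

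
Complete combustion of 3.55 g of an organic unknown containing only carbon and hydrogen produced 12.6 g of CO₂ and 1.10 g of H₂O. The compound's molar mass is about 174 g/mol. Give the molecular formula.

mol C = 12.6 g CO₂ ÷ 44.009 g/mol = 0.2863 mol
mol H = 2 × 1.10 g H₂O ÷ 18.015 g/mol = 0.1221 mol
Divide by the smallest (0.1221 mol): C 2.344, H 1.000
Multiplying each by 3 gives whole numbers: C 7.03, H 3.00
Empirical formula: C7H3
Empirical-formula mass = 87.10 g/mol; 174 ÷ 87.10 ≈ 2, so the molecular formula is C14H6.

C14H6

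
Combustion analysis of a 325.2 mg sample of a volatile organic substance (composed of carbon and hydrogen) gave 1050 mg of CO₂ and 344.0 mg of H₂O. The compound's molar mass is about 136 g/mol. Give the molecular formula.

C10H16

mol C = 1.050 g CO₂ ÷ 44.009 g/mol = 0.023859 mol
mol H = 2 × 0.3440 g H₂O ÷ 18.015 g/mol = 0.038190 mol
Divide by the smallest (0.023859 mol): C 1.000, H 1.601
Multiplying each by 5 gives whole numbers: C 5.00, H 8.00
Empirical formula: C5H8
Empirical-formula mass = 68.12 g/mol; 136 ÷ 68.12 ≈ 2, so the molecular formula is C10H16.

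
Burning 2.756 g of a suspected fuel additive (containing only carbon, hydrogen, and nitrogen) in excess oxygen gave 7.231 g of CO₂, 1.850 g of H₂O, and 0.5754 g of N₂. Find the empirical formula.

mol C = 7.231 g CO₂ ÷ 44.009 g/mol = 0.16431 mol
mol H = 2 × 1.850 g H₂O ÷ 18.015 g/mol = 0.20538 mol
mol N = 2 × 0.5754 g N₂ ÷ 28.014 g/mol = 0.041079 mol
Divide by the smallest (0.041079 mol): C 4.000, H 5.000, N 1.000

C4H5N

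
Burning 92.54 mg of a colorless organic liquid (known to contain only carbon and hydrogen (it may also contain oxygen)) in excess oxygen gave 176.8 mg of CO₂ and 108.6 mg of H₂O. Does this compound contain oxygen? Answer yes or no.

yes

mol C = 0.1768 g CO₂ ÷ 44.009 g/mol = 0.0040174 mol
mol H = 2 × 0.1086 g H₂O ÷ 18.015 g/mol = 0.012057 mol
C and H account for only 0.060406 g of the 0.09254 g sample; the remaining 0.032134 g must be oxygen.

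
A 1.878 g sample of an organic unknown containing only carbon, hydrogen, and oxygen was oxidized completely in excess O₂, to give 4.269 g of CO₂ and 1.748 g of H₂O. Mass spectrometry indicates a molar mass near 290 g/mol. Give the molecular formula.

mol C = 4.269 g CO₂ ÷ 44.009 g/mol = 0.097003 mol
mol H = 2 × 1.748 g H₂O ÷ 18.015 g/mol = 0.19406 mol
mass O = 1.878 − (1.1651 + 0.19561) = 0.51729 g → mol O = 0.51729 ÷ 15.999 = 0.032332 mol
Divide by the smallest (0.032332 mol): C 3.000, H 6.002, O 1.000
Empirical formula: C3H6O
Empirical-formula mass = 58.08 g/mol; 290 ÷ 58.08 ≈ 5, so the molecular formula is C15H30O5.

C15H30O5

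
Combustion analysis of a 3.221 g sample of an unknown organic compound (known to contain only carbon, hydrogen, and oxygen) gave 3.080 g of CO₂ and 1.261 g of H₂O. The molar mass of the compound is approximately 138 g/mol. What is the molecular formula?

C3H6O6

mol C = 3.080 g CO₂ ÷ 44.009 g/mol = 0.069986 mol
mol H = 2 × 1.261 g H₂O ÷ 18.015 g/mol = 0.13999 mol
mass O = 3.221 − (0.84060 + 0.14111) = 2.2393 g → mol O = 2.2393 ÷ 15.999 = 0.13996 mol
Divide by the smallest (0.069986 mol): C 1.000, H 2.000, O 2.000
Empirical formula: CH2O2
Empirical-formula mass = 46.02 g/mol; 138 ÷ 46.02 ≈ 3, so the molecular formula is C3H6O6.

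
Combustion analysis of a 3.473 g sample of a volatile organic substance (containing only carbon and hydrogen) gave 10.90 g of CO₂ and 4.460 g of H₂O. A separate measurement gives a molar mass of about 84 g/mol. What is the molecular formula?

mol C = 10.90 g CO₂ ÷ 44.009 g/mol = 0.24768 mol
mol H = 2 × 4.460 g H₂O ÷ 18.015 g/mol = 0.49514 mol
Divide by the smallest (0.24768 mol): C 1.000, H 1.999
Empirical formula: CH2
Empirical-formula mass = 14.03 g/mol; 84 ÷ 14.03 ≈ 6, so the molecular formula is C6H12.

C6H12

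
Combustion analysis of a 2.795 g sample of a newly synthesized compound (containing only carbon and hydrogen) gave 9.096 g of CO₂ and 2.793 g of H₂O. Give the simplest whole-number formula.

C2H3

mol C = 9.096 g CO₂ ÷ 44.009 g/mol = 0.20668 mol
mol H = 2 × 2.793 g H₂O ÷ 18.015 g/mol = 0.31007 mol
Divide by the smallest (0.20668 mol): C 1.000, H 1.500
Multiplying each by 2 gives whole numbers: C 2.00, H 3.00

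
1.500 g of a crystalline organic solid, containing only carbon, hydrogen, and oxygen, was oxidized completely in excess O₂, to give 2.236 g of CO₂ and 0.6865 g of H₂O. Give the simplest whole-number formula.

mol C = 2.236 g CO₂ ÷ 44.009 g/mol = 0.050808 mol
mol H = 2 × 0.6865 g H₂O ÷ 18.015 g/mol = 0.076214 mol
mass O = 1.500 − (0.61025 + 0.076824) = 0.81292 g → mol O = 0.81292 ÷ 15.999 = 0.050811 mol
Divide by the smallest (0.050808 mol): C 1.000, H 1.500, O 1.000
Multiplying each by 2 gives whole numbers: C 2.00, H 3.00, O 2.00

C2H3O2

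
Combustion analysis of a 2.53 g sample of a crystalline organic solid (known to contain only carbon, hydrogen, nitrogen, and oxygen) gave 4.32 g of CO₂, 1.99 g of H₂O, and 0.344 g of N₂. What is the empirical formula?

C4H9NO2

mol C = 4.32 g CO₂ ÷ 44.009 g/mol = 0.09816 mol
mol H = 2 × 1.99 g H₂O ÷ 18.015 g/mol = 0.2209 mol
mol N = 2 × 0.344 g N₂ ÷ 28.014 g/mol = 0.02456 mol
mass O = 2.53 − (1.179 + 0.2227 + 0.3440) = 0.7843 g → mol O = 0.7843 ÷ 15.999 = 0.04902 mol
Divide by the smallest (0.02456 mol): C 3.997, H 8.996, N 1.000, O 1.996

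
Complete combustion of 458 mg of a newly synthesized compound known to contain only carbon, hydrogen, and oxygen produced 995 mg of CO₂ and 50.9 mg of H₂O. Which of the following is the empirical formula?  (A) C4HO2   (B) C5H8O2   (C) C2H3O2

(A) C4HO2

mol C = 0.995 g CO₂ ÷ 44.009 g/mol = 0.02261 mol
mol H = 2 × 0.0509 g H₂O ÷ 18.015 g/mol = 0.005651 mol
mass O = 0.458 − (0.2716 + 0.005696) = 0.1807 g → mol O = 0.1807 ÷ 15.999 = 0.01130 mol
Divide by the smallest (0.005651 mol): C 4.001, H 1.000, O 1.999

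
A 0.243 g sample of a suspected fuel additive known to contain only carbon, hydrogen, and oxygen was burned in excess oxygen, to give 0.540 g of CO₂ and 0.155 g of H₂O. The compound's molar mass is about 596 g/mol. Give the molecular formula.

C30H42O12

mol C = 0.540 g CO₂ ÷ 44.009 g/mol = 0.01227 mol
mol H = 2 × 0.155 g H₂O ÷ 18.015 g/mol = 0.01721 mol
mass O = 0.243 − (0.1474 + 0.01735) = 0.07828 g → mol O = 0.07828 ÷ 15.999 = 0.004893 mol
Divide by the smallest (0.004893 mol): C 2.508, H 3.517, O 1.000
Multiplying each by 2 gives whole numbers: C 5.02, H 7.03, O 2.00
Empirical formula: C5H7O2
Empirical-formula mass = 99.11 g/mol; 596 ÷ 99.11 ≈ 6, so the molecular formula is C30H42O12.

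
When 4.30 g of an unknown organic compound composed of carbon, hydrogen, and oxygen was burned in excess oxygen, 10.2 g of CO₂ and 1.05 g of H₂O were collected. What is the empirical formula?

mol C = 10.2 g CO₂ ÷ 44.009 g/mol = 0.2318 mol
mol H = 2 × 1.05 g H₂O ÷ 18.015 g/mol = 0.1166 mol
mass O = 4.30 − (2.784 + 0.1175) = 1.399 g → mol O = 1.399 ÷ 15.999 = 0.08742 mol
Divide by the smallest (0.08742 mol): C 2.651, H 1.333, O 1.000
Multiplying each by 3 gives whole numbers: C 7.95, H 4.00, O 3.00

C8H4O3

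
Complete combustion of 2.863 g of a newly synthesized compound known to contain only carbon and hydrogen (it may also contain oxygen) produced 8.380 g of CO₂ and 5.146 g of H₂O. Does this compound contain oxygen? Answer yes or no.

mol C = 8.380 g CO₂ ÷ 44.009 g/mol = 0.19042 mol
mol H = 2 × 5.146 g H₂O ÷ 18.015 g/mol = 0.57130 mol
C and H together account for 2.8630 g — essentially the entire 2.863 g sample — so the compound contains no oxygen.

no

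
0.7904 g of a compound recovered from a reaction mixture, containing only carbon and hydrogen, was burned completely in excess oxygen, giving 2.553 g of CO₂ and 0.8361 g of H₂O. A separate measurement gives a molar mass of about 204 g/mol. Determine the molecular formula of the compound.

C15H24

mol C = 2.553 g CO₂ ÷ 44.009 g/mol = 0.058011 mol
mol H = 2 × 0.8361 g H₂O ÷ 18.015 g/mol = 0.092823 mol
Divide by the smallest (0.058011 mol): C 1.000, H 1.600
Multiplying each by 5 gives whole numbers: C 5.00, H 8.00
Empirical formula: C5H8
Empirical-formula mass = 68.12 g/mol; 204 ÷ 68.12 ≈ 3, so the molecular formula is C15H24.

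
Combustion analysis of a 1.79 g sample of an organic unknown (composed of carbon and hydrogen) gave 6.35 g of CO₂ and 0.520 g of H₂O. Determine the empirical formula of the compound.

mol C = 6.35 g CO₂ ÷ 44.009 g/mol = 0.1443 mol
mol H = 2 × 0.520 g H₂O ÷ 18.015 g/mol = 0.05773 mol
Divide by the smallest (0.05773 mol): C 2.499, H 1.000
Multiplying each by 2 gives whole numbers: C 5.00, H 2.00

C5H2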